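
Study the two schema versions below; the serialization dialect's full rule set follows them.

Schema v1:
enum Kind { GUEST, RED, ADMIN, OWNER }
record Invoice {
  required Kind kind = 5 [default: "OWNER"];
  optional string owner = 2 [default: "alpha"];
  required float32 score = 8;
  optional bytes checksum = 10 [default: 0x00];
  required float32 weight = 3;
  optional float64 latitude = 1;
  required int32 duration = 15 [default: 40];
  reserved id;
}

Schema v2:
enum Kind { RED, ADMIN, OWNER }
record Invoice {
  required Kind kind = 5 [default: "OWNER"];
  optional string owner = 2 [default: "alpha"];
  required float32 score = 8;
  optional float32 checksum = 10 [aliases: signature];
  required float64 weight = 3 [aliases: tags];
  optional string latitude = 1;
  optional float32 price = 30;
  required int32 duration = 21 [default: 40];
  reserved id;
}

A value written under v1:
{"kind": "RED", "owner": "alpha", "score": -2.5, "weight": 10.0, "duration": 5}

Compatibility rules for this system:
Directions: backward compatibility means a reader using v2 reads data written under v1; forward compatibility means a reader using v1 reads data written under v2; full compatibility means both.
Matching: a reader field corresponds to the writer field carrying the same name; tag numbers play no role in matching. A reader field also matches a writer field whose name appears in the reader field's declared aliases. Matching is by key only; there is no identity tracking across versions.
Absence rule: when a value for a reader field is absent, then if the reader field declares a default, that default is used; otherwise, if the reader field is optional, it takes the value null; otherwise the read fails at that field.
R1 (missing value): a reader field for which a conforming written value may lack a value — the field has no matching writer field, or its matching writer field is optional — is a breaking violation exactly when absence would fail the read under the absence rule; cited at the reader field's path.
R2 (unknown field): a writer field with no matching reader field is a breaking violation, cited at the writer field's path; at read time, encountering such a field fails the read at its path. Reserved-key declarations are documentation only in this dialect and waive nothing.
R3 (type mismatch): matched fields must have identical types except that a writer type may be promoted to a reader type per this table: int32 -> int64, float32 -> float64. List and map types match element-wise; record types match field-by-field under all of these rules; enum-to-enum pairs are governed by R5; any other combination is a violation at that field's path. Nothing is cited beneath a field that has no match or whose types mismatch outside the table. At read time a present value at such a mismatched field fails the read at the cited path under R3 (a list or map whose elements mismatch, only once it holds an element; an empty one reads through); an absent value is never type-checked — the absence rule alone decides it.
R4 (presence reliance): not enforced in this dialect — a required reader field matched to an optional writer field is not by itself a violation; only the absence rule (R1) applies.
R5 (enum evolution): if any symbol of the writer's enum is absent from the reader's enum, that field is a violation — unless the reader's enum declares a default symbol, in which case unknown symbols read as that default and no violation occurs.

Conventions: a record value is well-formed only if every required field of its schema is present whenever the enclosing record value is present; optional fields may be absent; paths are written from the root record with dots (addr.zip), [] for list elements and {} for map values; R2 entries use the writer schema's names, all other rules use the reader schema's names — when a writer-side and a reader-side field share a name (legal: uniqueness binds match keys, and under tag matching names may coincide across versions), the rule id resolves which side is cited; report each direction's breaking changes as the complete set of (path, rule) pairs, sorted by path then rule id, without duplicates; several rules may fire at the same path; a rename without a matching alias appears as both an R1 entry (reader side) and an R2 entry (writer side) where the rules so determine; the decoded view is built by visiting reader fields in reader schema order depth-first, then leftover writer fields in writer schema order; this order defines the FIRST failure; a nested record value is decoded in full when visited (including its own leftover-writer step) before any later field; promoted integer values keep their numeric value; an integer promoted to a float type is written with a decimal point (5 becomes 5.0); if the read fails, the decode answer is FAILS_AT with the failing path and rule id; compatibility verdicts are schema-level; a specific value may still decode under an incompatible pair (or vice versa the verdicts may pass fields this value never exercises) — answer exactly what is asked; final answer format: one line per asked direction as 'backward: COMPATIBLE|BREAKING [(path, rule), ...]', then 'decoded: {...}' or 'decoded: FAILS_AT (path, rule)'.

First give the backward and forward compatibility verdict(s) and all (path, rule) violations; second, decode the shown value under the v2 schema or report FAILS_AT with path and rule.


backward: BREAKING [(checksum, R3), (kind, R5), (latitude, R3)]; forward: BREAKING [(checksum, R3), (latitude, R3), (price, R2), (weight, R3)]; decoded: {"kind": "RED", "owner": "alpha", "score": -2.5, "checksum": null, "weight": 10.0, "latitude": null, "price": null, "duration": 5}

in Invoice below, arrows point writer -> reader
checking backward for Invoice: reader v2 against writer v1:
  kind: Kind -> Kind, writer required; from kind
  owner: string -> string, writer optional; from owner
  score: float32 -> float32, writer required; from score
  checksum: bytes -> float32, writer optional; from checksum
  weight: float32 -> float64, writer required; from weight
  latitude: float64 -> string, writer optional; from latitude
  no writer field matches reader price
  duration: int32 -> int32, writer required; from duration
  rule R3 violated at checksum
  rule R5 violated at kind
  rule R3 violated at latitude
  => backward verdict for Invoice: BREAKING, 3 violation(s)
checking forward for Invoice: reader v1 against writer v2:
  kind: Kind -> Kind, writer required; from kind
  owner: string -> string, writer optional; from owner
  score: float32 -> float32, writer required; from score
  checksum: float32 -> bytes, writer optional; from checksum
  weight: float64 -> float32, writer required; from weight
  latitude: string -> float64, writer optional; from latitude
  duration: int32 -> int32, writer required; from duration
  price (writer side), unknown to reader
  rule R3 violated at checksum
  rule R3 violated at latitude
  rule R2 violated at price
  rule R3 violated at weight
  => forward verdict for Invoice: BREAKING, 4 violation(s)
decode walk for Invoice under reader schema v2:
  kind := "RED"
  owner := "alpha"
  score := -2.5
  checksum := null (missing; optional => null)
  weight := 10.0 (float32 -> float64)
  latitude := null (missing; optional => null)
  price := null (missing; optional => null)
  duration := 5
  => decoded: {"kind": "RED", "owner": "alpha", "score": -2.5, "checksum": null, "weight": 10.0, "latitude": null, "price": null, "duration": 5}


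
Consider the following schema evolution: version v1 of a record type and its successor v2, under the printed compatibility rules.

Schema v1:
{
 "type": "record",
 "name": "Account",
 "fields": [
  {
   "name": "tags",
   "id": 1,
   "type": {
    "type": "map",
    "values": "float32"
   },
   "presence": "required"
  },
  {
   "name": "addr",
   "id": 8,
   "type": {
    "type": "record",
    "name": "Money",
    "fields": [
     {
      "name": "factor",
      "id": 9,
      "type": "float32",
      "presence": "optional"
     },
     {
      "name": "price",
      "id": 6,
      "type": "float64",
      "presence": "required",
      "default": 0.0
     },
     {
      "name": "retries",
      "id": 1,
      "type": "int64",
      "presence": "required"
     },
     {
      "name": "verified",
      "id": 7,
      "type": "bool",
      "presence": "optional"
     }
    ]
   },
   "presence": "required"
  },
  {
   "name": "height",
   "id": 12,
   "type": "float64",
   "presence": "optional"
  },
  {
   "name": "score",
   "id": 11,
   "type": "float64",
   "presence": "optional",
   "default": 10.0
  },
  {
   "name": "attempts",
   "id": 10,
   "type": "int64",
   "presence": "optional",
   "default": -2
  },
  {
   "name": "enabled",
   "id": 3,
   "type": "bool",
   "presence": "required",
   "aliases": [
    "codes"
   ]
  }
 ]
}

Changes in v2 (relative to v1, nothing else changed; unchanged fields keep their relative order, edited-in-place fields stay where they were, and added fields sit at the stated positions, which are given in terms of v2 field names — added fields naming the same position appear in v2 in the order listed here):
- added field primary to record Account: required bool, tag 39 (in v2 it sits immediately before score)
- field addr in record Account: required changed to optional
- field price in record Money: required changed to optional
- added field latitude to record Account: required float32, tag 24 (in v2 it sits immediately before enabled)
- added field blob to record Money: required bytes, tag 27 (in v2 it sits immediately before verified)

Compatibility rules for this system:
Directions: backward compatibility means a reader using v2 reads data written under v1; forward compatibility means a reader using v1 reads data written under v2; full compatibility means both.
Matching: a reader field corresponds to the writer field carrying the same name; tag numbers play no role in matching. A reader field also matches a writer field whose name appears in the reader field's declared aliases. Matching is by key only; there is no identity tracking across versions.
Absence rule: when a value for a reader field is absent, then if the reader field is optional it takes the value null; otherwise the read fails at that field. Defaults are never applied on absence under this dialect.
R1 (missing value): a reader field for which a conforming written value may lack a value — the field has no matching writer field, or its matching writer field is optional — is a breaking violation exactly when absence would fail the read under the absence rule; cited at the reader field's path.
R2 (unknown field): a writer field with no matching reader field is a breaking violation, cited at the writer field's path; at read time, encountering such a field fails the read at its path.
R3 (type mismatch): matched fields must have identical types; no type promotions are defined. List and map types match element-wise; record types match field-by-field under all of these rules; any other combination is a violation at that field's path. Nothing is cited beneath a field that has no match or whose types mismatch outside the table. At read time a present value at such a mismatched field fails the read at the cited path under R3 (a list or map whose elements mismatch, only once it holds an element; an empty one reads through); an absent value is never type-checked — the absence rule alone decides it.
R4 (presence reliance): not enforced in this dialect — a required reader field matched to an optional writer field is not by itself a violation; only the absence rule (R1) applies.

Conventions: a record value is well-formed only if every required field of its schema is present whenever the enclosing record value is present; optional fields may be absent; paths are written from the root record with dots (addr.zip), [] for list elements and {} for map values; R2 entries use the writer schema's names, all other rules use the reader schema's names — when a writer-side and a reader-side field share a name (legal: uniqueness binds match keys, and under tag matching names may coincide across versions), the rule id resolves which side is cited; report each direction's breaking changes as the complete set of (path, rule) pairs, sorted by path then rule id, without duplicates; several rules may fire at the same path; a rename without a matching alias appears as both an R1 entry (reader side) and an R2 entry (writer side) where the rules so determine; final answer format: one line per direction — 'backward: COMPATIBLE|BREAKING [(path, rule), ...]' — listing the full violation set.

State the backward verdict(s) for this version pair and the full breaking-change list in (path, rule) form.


backward: BREAKING [(addr.blob, R1), (latitude, R1), (primary, R1)]

the writer's type comes first in each Account pair
backward for Account (reader v2, writer v1):
  tags: map<string, float32> -> map<string, float32>, writer required; from tags
  addr: Money -> Money, writer required; from addr
  height: float64 -> float64, writer optional; from height
  primary has no writer counterpart
  score: float64 -> float64, writer optional; from score
  attempts: int64 -> int64, writer optional; from attempts
  latitude has no writer counterpart
  enabled: bool -> bool, writer required; from enabled
  addr.factor: float32 -> float32, writer optional; from addr.factor
  addr.price: float64 -> float64, writer required; from addr.price
  addr.retries: int64 -> int64, writer required; from addr.retries
  addr.blob has no writer counterpart
  addr.verified: bool -> bool, writer optional; from addr.verified
  breaking: (addr.blob, R1)
  breaking: (latitude, R1)
  breaking: (primary, R1)
  backward on Account therefore BREAKING (3)
the other Account changes do not affect what is asked:
  field addr in record Account: required changed to optional -> its effect on Account is confined to the forward direction, not asked
  field price in record Money: required changed to optional -> its effect on Account is confined to the forward direction, not asked


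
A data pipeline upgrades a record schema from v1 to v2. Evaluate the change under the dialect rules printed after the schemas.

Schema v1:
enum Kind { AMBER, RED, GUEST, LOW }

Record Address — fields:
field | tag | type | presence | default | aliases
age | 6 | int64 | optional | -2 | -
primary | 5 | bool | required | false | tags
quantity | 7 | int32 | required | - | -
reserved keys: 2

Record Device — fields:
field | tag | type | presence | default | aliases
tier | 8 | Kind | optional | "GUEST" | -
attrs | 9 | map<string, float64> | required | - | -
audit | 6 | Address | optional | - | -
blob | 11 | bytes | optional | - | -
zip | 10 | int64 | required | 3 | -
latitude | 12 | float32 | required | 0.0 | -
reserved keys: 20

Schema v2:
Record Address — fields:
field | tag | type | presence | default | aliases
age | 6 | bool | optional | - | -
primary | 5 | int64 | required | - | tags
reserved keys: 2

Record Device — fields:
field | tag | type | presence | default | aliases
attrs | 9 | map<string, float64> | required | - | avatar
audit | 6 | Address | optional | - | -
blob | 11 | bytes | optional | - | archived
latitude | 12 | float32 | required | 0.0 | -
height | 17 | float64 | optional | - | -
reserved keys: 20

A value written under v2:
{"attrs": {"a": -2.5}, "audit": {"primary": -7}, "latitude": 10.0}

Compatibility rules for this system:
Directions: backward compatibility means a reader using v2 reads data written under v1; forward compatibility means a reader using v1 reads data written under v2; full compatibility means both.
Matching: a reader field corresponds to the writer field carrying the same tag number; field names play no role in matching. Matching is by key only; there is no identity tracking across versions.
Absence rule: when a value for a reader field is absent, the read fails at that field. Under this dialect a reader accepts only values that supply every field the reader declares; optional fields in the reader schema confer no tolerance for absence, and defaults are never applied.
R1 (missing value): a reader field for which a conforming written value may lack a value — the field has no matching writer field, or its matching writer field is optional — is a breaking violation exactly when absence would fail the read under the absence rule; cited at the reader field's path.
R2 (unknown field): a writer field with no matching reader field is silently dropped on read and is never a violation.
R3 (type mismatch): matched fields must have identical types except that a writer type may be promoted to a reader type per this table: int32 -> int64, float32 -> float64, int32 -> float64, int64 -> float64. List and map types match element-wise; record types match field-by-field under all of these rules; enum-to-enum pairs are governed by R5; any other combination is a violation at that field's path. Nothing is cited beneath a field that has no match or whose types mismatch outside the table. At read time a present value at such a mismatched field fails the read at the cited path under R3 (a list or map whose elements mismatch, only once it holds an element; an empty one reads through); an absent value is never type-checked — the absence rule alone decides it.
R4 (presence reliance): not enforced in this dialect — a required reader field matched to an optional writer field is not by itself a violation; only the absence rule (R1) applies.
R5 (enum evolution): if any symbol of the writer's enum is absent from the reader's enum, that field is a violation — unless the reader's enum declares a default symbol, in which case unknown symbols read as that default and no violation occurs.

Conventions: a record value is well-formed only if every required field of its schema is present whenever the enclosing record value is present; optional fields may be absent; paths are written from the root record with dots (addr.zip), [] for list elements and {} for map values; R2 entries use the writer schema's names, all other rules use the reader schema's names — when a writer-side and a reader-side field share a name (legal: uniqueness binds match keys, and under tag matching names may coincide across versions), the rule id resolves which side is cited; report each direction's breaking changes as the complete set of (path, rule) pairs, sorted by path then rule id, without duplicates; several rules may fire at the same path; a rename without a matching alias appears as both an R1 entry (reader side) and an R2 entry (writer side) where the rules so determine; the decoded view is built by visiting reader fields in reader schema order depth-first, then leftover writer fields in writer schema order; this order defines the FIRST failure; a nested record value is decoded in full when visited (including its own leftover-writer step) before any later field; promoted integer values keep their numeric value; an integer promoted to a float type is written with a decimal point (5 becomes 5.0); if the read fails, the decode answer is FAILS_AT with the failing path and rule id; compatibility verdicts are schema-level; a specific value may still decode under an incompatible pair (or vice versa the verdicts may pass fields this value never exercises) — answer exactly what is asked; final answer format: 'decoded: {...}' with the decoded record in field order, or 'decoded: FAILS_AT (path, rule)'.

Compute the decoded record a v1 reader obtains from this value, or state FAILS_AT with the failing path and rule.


each type pair in Device: writer, then reader
decoding the Device value with the v1 reader:
  read fails at tier under R1 (no fill)
  => FAILS_AT (tier, R1)
ruling out the remaining Device differences:
  removed field quantity from record Address -> schema-level compatibility only; this Device value's decode is unchanged
  added field height to record Device: optional float64, tag 17 (in v2 it sits last) -> schema-level compatibility only; this Device value's decode is unchanged
  removed field zip from record Device -> schema-level compatibility only; this Device value's decode is unchanged
  field age in record Address: type int64 changed to bool (its default is dropped) -> schema-level compatibility only; this Device value's decode is unchanged
  field primary in record Address: type bool changed to int64 (its default is dropped) -> schema-level compatibility only; this Device value's decode is unchanged

decoded: FAILS_AT (tier, R1)


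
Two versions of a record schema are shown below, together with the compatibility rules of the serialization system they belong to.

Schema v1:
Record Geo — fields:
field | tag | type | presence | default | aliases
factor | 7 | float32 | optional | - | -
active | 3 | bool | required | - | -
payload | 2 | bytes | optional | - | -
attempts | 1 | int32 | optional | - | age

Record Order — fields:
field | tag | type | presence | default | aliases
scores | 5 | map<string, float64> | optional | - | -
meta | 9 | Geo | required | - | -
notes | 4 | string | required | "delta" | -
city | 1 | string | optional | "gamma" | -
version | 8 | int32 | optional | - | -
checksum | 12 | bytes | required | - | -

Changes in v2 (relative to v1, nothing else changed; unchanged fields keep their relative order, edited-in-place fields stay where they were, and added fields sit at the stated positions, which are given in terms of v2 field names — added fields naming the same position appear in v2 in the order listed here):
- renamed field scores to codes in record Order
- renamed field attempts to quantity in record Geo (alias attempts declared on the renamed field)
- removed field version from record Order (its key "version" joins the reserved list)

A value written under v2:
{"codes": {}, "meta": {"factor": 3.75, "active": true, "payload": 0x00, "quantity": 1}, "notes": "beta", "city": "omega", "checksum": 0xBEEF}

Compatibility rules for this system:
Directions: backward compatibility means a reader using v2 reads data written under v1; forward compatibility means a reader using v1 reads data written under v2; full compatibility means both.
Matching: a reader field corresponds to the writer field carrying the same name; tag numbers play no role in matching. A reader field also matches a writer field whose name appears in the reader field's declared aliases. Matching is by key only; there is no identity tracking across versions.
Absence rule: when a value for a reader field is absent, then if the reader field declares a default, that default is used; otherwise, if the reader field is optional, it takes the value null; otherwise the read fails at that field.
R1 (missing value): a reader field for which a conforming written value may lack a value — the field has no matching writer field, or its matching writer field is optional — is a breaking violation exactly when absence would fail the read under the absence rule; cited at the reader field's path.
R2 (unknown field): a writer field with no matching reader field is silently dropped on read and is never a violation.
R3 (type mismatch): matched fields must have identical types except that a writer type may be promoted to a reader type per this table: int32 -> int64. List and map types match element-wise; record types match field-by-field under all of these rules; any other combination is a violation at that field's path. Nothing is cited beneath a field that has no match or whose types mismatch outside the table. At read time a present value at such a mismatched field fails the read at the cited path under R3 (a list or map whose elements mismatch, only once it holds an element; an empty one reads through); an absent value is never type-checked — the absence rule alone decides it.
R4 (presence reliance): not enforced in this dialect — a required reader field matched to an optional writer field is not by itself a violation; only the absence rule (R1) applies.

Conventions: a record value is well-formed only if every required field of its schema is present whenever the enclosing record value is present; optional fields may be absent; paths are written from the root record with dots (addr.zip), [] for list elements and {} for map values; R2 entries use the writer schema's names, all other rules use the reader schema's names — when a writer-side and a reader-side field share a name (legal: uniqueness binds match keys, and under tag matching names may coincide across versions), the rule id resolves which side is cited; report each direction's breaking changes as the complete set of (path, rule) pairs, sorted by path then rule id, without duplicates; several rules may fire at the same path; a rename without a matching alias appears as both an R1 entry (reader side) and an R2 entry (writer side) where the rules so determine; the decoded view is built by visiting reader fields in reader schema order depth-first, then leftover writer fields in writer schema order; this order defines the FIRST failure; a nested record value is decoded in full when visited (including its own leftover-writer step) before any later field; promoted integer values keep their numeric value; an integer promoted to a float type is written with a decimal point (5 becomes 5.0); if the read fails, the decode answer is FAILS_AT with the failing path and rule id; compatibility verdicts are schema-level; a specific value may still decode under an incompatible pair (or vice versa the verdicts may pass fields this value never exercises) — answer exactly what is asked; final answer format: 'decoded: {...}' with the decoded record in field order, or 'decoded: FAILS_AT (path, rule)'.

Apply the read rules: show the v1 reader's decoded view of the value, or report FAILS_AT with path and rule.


each type pair in Order: writer, then reader
decoding the Order value with the v1 reader:
  scores := null (not supplied -> null)
  meta.factor := 3.75
  meta.active := true
  meta.payload := 0x00
  meta.attempts := null (not supplied -> null)
  writer meta.quantity: unmatched, discarded
  notes := "beta"
  city := "omega"
  version := null (not supplied -> null)
  checksum := 0xBEEF
  writer codes: unmatched, discarded
  => decoded: {"scores": null, "meta": {"factor": 3.75, "active": true, "payload": 0x00, "attempts": null}, "notes": "beta", "city": "omega", "version": null, "checksum": 0xBEEF}
the other Order changes do not affect what is asked:
  removed field version from record Order (its key "version" joins the reserved list) -> triggers nothing under the printed rules; the Order answer is the same either way

decoded: {"scores": null, "meta": {"factor": 3.75, "active": true, "payload": 0x00, "attempts": null}, "notes": "beta", "city": "omega", "version": null, "checksum": 0xBEEF}


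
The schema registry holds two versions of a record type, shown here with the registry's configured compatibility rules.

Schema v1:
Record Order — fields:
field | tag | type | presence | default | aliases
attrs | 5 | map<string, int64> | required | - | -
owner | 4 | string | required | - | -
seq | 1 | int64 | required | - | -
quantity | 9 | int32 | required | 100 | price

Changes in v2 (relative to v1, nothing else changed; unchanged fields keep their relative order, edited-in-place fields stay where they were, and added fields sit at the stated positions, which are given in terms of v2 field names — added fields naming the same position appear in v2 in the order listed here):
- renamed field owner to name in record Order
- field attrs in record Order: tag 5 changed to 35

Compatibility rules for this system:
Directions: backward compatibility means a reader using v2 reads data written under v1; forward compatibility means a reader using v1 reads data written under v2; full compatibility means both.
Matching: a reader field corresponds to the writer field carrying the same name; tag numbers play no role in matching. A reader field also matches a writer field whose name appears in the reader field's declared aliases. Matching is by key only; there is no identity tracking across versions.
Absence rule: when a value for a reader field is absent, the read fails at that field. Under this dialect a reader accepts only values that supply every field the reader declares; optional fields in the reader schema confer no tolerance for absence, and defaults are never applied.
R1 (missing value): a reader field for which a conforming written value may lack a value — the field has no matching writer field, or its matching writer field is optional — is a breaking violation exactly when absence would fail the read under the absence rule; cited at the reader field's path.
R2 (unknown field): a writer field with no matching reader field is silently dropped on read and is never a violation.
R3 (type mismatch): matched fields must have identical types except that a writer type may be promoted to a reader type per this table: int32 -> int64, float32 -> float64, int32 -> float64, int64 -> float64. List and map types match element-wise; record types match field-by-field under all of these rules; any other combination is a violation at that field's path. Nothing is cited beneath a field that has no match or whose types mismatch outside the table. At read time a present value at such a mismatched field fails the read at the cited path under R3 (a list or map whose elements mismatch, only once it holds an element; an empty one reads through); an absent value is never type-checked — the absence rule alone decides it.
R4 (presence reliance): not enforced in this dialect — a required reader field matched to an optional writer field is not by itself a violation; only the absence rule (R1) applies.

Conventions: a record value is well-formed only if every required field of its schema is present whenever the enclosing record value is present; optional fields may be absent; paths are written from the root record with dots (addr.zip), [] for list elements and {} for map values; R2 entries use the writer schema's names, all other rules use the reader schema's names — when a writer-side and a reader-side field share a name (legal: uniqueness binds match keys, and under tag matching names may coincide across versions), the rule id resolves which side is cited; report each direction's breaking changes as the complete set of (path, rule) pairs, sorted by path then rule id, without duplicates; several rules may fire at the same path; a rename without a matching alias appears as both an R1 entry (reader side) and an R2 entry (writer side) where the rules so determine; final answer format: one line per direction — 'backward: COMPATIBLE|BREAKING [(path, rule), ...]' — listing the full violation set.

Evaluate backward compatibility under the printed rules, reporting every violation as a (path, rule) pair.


arrows below run writer -> reader for Order
backward for Order (reader v2, writer v1):
  attrs: paired with writer attrs (map<string, int64> -> map<string, int64>; writer required)
  name: no writer-side match
  seq: paired with writer seq (int64 -> int64; writer required)
  quantity: paired with writer quantity (int32 -> int32; writer required)
  writer owner: unknown to reader
  rule R1 violated at name
  backward on Order therefore BREAKING (1)
remaining Order differences; none change what is asked:
  field attrs in record Order: tag 5 changed to 35 -> inert for the asked Order verdict: nothing fires

backward: BREAKING [(name, R1)]


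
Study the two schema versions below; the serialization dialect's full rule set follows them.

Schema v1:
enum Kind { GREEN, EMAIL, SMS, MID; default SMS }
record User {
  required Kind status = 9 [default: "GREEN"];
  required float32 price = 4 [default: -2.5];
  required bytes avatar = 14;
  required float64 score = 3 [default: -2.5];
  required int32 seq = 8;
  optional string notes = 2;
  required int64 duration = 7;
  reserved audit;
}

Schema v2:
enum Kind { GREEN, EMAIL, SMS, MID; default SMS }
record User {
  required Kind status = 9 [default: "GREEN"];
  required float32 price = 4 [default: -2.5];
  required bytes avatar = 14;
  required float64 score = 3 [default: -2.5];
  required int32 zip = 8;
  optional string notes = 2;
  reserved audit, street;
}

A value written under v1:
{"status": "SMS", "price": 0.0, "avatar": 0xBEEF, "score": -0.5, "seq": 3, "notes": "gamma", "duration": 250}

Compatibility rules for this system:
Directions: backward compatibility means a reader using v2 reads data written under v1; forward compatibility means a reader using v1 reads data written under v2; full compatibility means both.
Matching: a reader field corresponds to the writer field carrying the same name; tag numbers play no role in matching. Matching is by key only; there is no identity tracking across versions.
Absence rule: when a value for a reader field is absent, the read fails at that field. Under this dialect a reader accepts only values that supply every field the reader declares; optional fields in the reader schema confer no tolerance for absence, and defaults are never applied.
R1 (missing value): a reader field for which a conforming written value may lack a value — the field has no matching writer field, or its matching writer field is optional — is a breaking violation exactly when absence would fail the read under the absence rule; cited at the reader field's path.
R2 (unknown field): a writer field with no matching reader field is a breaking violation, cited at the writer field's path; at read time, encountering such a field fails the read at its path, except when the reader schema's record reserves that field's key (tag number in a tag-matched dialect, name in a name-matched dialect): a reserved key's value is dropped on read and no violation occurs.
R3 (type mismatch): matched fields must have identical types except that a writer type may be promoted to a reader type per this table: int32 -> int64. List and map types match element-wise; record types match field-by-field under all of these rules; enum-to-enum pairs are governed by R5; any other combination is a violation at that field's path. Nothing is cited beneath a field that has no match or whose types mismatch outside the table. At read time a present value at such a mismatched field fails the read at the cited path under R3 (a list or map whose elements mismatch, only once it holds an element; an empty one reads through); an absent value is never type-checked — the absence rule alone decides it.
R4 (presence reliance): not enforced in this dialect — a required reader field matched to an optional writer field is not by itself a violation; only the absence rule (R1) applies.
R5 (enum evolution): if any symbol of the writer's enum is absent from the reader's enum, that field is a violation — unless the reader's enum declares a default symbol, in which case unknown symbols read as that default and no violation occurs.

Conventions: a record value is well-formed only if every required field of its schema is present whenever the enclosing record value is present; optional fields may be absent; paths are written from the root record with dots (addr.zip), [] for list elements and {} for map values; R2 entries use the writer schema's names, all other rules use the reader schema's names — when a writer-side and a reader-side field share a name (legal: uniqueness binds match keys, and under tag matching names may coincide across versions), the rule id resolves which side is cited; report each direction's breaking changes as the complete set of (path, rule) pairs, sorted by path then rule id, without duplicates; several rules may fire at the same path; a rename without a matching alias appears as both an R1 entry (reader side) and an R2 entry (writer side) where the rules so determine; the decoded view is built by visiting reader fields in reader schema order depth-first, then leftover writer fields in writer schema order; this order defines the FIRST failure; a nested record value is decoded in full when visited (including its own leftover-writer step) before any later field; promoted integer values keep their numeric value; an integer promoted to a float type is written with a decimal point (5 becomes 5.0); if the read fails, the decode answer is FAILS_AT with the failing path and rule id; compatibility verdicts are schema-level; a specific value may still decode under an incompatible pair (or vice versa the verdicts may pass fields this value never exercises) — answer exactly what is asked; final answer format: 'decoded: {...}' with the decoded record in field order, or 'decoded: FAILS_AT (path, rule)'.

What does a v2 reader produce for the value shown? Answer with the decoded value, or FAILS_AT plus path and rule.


in User below, arrows point writer -> reader
decode walk for User under reader schema v2:
  status := "SMS"
  price := 0.0
  avatar := 0xBEEF
  score := -0.5
  read fails at zip under R1 (no fill)
  => FAILS_AT (zip, R1)
the rest of the User diff is inert for this question:
  removed field duration from record User -> affects the rule determinations only; this particular User value decodes identically

decoded: FAILS_AT (zip, R1)


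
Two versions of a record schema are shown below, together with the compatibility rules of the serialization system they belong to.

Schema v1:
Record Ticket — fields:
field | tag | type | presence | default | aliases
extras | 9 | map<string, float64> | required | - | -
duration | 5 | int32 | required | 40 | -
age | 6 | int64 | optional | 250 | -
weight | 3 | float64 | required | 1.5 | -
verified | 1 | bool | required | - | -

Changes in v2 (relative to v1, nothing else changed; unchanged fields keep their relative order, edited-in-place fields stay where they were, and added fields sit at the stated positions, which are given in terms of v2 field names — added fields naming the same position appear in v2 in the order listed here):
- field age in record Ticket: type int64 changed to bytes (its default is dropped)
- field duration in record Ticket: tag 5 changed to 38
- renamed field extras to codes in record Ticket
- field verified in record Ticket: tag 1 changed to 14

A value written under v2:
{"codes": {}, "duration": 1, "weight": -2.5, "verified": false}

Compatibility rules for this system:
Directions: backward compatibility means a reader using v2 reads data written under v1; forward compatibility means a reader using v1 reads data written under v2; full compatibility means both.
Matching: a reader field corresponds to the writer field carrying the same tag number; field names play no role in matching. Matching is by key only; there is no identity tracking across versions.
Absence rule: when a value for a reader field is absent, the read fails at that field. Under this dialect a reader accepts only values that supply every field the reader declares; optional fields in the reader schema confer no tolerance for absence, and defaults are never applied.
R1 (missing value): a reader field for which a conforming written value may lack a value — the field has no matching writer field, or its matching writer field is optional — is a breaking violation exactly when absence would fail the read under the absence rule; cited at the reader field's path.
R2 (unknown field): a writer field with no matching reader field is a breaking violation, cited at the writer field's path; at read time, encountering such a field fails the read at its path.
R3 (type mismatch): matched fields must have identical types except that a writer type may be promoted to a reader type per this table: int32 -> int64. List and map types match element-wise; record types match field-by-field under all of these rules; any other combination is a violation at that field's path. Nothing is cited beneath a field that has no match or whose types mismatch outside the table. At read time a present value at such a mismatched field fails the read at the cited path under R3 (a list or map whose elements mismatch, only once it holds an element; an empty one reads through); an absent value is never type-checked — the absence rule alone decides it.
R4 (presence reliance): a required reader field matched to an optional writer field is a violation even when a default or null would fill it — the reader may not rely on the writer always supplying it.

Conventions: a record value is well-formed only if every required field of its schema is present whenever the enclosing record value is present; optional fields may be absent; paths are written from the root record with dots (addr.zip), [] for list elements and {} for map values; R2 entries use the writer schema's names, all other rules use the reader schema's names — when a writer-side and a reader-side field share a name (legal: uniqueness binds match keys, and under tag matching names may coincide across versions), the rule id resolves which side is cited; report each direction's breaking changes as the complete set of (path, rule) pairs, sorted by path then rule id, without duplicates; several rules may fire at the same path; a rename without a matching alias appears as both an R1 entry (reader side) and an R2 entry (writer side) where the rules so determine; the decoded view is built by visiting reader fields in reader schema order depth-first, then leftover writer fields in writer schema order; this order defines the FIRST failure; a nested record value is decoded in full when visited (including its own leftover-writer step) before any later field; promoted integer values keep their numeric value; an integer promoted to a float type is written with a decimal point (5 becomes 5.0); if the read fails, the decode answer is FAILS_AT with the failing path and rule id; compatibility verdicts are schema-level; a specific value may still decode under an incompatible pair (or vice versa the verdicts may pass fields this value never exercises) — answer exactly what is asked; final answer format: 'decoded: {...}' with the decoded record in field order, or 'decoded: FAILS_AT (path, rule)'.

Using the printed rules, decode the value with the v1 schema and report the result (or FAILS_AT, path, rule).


in Ticket below, arrows point writer -> reader
decode (reader v1):
  extras := {} (from writer codes)
  read fails at duration under R1 (no fill)
  => FAILS_AT (duration, R1)
the other Ticket changes do not affect what is asked:
  field age in record Ticket: type int64 changed to bytes (its default is dropped) -> a verdict-level change on Ticket — the shown value reads the same
  renamed field extras to codes in record Ticket -> inert under this dialect — no rule fires on Ticket and the result does not move
  field verified in record Ticket: tag 1 changed to 14 -> a verdict-level change on Ticket — the shown value reads the same

decoded: FAILS_AT (duration, R1)
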